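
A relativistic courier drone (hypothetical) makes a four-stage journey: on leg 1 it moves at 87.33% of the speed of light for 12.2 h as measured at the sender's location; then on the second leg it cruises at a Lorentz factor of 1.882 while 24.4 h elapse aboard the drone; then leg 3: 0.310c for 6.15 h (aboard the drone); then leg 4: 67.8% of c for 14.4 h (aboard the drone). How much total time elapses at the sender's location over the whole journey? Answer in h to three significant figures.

Δt = 84.2 h

Leg 1: 12.2 h is already measured at the sender's location.
Leg 2: γ = 1.882; Δt_2 = 1.882 × 24.4 = 45.92 h.
Leg 3: γ = 1/√(1 − 0.310²) = 1/√0.9039 = 1.052; Δt_3 = 1.052 × 6.15 = 6.469 h.
Leg 4: β = 0.678; γ = 1/√(1 − 0.678²) = 1/√0.5403 = 1.360; Δt_4 = 1.360 × 14.4 = 19.59 h.
Total: 12.20 + 45.92 + 6.469 + 19.59 h.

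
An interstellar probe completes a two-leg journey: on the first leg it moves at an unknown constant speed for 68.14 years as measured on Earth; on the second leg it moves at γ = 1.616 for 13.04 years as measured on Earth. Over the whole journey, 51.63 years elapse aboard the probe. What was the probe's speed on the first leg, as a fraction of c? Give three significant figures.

β = 0.769

Leg 1: speed unknown; τ_1 = 68.14/γ_1.
Leg 2: γ = 1.616; τ_2 = 13.04/1.616 = 8.069 years.
Total proper time: τ_1 + 8.069 = 51.63, so τ_1 = 51.63 − 8.069 = 43.56 years.
γ_1 = 68.14/43.56 = 1.564; β = √(1 − 1/γ²) = √0.5913.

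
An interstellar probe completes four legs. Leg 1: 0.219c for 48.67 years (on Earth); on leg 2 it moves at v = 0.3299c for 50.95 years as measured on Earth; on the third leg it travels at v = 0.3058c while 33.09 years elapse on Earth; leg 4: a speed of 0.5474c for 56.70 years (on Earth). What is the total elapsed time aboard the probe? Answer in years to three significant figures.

τ = 175 years

Leg 1: γ = 1/√(1 − 0.219²) = 1/√0.9520 = 1.025; τ_1 = 48.67/1.025 = 47.49 years.
Leg 2: γ = 1/√(1 − 0.3299²) = 1/√0.8912 = 1.059; τ_2 = 50.95/1.059 = 48.10 years.
Leg 3: γ = 1/√(1 − 0.3058²) = 1/√0.9065 = 1.050; τ_3 = 33.09/1.050 = 31.50 years.
Leg 4: γ = 1/√(1 − 0.5474²) = 1/√0.7004 = 1.195; τ_4 = 56.70/1.195 = 47.45 years.
Total: 47.49 + 48.10 + 31.50 + 47.45 years.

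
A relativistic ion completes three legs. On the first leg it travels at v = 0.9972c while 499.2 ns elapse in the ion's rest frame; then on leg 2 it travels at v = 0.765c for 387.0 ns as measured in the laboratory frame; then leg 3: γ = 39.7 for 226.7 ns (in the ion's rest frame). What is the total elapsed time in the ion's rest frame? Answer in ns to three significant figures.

Leg 1: 499.2 ns is already measured in the ion's rest frame.
Leg 2: γ = 1/√(1 − 0.765²) = 1/√0.4148 = 1.553; τ_2 = 387.0/1.553 = 249.2 ns.
Leg 3: 226.7 ns is already measured in the ion's rest frame.
Total: 499.2 + 249.2 + 226.7 ns.

τ = 975 ns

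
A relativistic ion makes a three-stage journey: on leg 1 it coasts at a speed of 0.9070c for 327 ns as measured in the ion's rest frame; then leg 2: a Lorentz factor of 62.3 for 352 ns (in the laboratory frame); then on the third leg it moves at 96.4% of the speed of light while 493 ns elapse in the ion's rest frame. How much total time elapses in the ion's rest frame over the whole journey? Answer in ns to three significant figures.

Leg 1: 327 ns is already measured in the ion's rest frame.
Leg 2: γ = 62.3; τ_2 = 352/62.30 = 5.650 ns.
Leg 3: 493 ns is already measured in the ion's rest frame.
Total: 327.0 + 5.650 + 493.0 ns.

τ = 826 ns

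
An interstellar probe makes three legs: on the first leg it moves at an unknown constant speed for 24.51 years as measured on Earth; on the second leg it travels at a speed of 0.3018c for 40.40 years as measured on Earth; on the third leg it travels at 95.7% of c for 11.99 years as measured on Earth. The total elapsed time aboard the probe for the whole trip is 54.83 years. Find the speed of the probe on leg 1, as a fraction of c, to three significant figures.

β = 0.852

Leg 1: speed unknown; τ_1 = 24.51/γ_1.
Leg 2: γ = 1/√(1 − 0.3018²) = 1/√0.9089 = 1.049; τ_2 = 40.40/1.049 = 38.52 years.
Leg 3: β = 0.957; γ = 1/√(1 − 0.957²) = 1/√0.08415 = 3.447; τ_3 = 11.99/3.447 = 3.478 years.
Total proper time: τ_1 + 38.52 + 3.478 = 54.83, so τ_1 = 54.83 − 41.99 = 12.84 years.
γ_1 = 24.51/12.84 = 1.910; β = √(1 − 1/γ²) = √0.7257.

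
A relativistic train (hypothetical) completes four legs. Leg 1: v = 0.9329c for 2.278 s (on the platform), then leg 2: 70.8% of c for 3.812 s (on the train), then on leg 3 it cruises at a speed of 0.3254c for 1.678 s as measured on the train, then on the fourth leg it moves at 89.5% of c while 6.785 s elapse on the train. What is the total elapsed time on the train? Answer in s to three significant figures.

Leg 1: γ = 1/√(1 − 0.9329²) = 1/√0.1297 = 2.777; τ_1 = 2.278/2.777 = 0.8204 s.
Leg 2: 3.812 s is already measured on the train.
Leg 3: 1.678 s is already measured on the train.
Leg 4: 6.785 s is already measured on the train.
Total: 0.8204 + 3.812 + 1.678 + 6.785 s.

τ = 13.1 s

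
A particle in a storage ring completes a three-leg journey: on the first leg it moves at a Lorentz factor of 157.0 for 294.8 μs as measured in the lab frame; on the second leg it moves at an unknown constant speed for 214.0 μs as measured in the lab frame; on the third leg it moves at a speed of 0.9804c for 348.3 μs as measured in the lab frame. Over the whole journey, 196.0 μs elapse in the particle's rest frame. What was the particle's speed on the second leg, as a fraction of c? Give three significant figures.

Leg 1: γ = 157.0; τ_1 = 294.8/157.0 = 1.878 μs.
Leg 2: speed unknown; τ_2 = 214.0/γ_2.
Leg 3: γ = 1/√(1 − 0.9804²) = 1/√0.03882 = 5.076; τ_3 = 348.3/5.076 = 68.62 μs.
Total proper time: 1.878 + τ_2 + 68.62 = 196.0, so τ_2 = 196.0 − 70.50 = 125.5 μs.
γ_2 = 214.0/125.5 = 1.705; β = √(1 − 1/γ²) = √0.6561.

β = 0.810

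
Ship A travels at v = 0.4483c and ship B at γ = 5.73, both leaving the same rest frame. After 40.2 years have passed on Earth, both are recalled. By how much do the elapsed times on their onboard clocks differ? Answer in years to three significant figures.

|τ_A − τ_B| = 28.9 years

A: γ = 1/√(1 − 0.4483²) = 1/√0.7990 = 1.119; τ_A = 40.2/1.119 = 35.93 years.
B: γ = 5.73; τ_B = 40.2/5.730 = 7.016 years.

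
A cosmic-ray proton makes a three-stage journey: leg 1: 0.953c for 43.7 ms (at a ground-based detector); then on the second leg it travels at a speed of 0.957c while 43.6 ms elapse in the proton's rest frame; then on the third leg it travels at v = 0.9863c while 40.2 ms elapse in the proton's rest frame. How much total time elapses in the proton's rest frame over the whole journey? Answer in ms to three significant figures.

τ = 97.0 ms

Leg 1: γ = 1/√(1 − 0.953²) = 1/√0.09179 = 3.301; τ_1 = 43.7/3.301 = 13.24 ms.
Leg 2: 43.6 ms is already measured in the proton's rest frame.
Leg 3: 40.2 ms is already measured in the proton's rest frame.
Total: 13.24 + 43.60 + 40.20 ms.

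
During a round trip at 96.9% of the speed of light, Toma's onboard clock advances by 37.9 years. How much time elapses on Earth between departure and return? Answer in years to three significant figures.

Δt = 153 years

β = 0.969; γ = 1/√(1 − 0.969²) = 1/√0.06104 = 4.048
Earth-frame duration is the dilated interval: Δt = γτ = 4.048 × 37.9 years.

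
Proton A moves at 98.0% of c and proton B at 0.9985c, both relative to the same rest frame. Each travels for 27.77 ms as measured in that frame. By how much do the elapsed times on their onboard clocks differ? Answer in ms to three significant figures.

A: β = 0.980; γ = 1/√(1 − 0.980²) = 1/√0.03960 = 5.025; τ_A = 27.77/5.025 = 5.526 ms.
B: γ = 1/√(1 − 0.9985²) = 1/√0.002998 = 18.26; τ_B = 27.77/18.26 = 1.520 ms.

|τ_A − τ_B| = 4.01 ms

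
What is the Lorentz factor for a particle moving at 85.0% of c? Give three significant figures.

γ = 1.90

β = 0.850; γ = 1/√(1 − 0.850²) = 1/√0.2775 = 1.898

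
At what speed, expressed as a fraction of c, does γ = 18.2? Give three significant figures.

β = 0.998

β = √(1 − 1/γ²) = √(1 − 1/18.2²) = √(1 − 0.003019) = √0.9970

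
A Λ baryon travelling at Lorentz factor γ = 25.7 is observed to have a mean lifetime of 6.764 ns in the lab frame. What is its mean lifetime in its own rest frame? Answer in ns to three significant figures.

γ = 25.7
The lab-frame lifetime is the dilated interval; the proper lifetime is τ₀ = Δt/γ = 6.764/25.70 ns.

τ₀ = 0.263 ns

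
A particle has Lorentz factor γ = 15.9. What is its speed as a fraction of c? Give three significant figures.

β = 0.998

β = √(1 − 1/γ²) = √(1 − 1/15.9²) = √(1 − 0.003956) = √0.9960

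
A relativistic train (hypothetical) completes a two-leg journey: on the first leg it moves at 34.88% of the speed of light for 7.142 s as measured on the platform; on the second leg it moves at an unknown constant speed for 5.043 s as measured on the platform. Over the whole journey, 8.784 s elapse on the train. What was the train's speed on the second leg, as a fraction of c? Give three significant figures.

Leg 1: β = 0.3488; γ = 1/√(1 − 0.3488²) = 1/√0.8783 = 1.067; τ_1 = 7.142/1.067 = 6.693 s.
Leg 2: speed unknown; τ_2 = 5.043/γ_2.
Total proper time: 6.693 + τ_2 = 8.784, so τ_2 = 8.784 − 6.693 = 2.091 s.
γ_2 = 5.043/2.091 = 2.412; β = √(1 − 1/γ²) = √0.8282.

β = 0.910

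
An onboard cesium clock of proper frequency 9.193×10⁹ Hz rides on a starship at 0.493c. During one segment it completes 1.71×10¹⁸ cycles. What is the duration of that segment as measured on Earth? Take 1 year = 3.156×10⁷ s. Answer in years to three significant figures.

γ = 1/√(1 − 0.493²) = 1/√0.7570 = 1.149
Proper time for N cycles: τ = N/f = 1.71×10¹⁸/(9.193×10⁹) = 1.860×10⁸ s = 5.894 years.
Lab-frame duration Δt = γτ = 1.149 × 5.894 = 6.774 years.

Δt = 6.77 years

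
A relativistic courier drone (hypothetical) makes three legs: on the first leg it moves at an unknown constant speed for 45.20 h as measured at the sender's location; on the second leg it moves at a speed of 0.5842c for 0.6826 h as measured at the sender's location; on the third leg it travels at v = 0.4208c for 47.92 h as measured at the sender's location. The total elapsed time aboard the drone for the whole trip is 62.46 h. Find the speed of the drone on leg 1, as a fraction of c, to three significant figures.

Leg 1: speed unknown; τ_1 = 45.20/γ_1.
Leg 2: γ = 1/√(1 − 0.5842²) = 1/√0.6587 = 1.232; τ_2 = 0.6826/1.232 = 0.5540 h.
Leg 3: γ = 1/√(1 − 0.4208²) = 1/√0.8229 = 1.102; τ_3 = 47.92/1.102 = 43.47 h.
Total proper time: τ_1 + 0.5540 + 43.47 = 62.46, so τ_1 = 62.46 − 44.02 = 18.44 h.
γ_1 = 45.20/18.44 = 2.452; β = √(1 − 1/γ²) = √0.8337.

β = 0.913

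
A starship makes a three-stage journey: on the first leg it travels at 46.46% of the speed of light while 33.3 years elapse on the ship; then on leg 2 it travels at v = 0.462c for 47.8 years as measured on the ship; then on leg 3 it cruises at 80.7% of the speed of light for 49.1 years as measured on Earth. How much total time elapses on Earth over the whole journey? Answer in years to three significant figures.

Δt = 141 years

Leg 1: β = 0.4646; γ = 1/√(1 − 0.4646²) = 1/√0.7841 = 1.129; Δt_1 = 1.129 × 33.3 = 37.60 years.
Leg 2: γ = 1/√(1 − 0.462²) = 1/√0.7866 = 1.128; Δt_2 = 1.128 × 47.8 = 53.90 years.
Leg 3: 49.1 years is already measured on Earth.
Total: 37.60 + 53.90 + 49.10 years.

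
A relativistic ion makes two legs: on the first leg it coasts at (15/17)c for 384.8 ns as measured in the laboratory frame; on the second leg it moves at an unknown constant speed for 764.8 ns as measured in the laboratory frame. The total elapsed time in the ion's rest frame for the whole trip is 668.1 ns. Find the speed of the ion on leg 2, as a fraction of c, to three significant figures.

Leg 1: γ = 1/√(1 − (15/17)²) = 17/8 = 2.125; τ_1 = 384.8/2.125 = 181.1 ns.
Leg 2: speed unknown; τ_2 = 764.8/γ_2.
Total proper time: 181.1 + τ_2 = 668.1, so τ_2 = 668.1 − 181.1 = 487.0 ns.
γ_2 = 764.8/487.0 = 1.570; β = √(1 − 1/γ²) = √0.5945.

β = 0.771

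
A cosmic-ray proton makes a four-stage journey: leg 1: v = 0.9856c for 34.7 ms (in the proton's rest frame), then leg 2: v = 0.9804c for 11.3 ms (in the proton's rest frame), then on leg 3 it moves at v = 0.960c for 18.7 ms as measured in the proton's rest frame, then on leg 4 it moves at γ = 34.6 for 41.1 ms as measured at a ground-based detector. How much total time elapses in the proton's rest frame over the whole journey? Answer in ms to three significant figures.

τ = 65.9 ms

Leg 1: 34.7 ms is already measured in the proton's rest frame.
Leg 2: 11.3 ms is already measured in the proton's rest frame.
Leg 3: 18.7 ms is already measured in the proton's rest frame.
Leg 4: γ = 34.6; τ_4 = 41.1/34.60 = 1.188 ms.
Total: 34.70 + 11.30 + 18.70 + 1.188 ms.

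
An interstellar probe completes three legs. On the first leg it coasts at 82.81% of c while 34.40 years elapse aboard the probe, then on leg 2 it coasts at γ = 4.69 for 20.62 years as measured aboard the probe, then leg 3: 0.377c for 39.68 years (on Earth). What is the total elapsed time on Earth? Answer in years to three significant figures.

Leg 1: β = 0.8281; γ = 1/√(1 − 0.8281²) = 1/√0.3143 = 1.784; Δt_1 = 1.784 × 34.40 = 61.36 years.
Leg 2: γ = 4.69; Δt_2 = 4.690 × 20.62 = 96.71 years.
Leg 3: 39.68 years is already measured on Earth.
Total: 61.36 + 96.71 + 39.68 years.

Δt = 198 years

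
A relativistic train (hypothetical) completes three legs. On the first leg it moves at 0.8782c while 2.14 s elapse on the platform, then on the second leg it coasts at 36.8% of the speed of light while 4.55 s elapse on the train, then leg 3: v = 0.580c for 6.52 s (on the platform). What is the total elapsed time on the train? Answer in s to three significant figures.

Leg 1: γ = 1/√(1 − 0.8782²) = 1/√0.2288 = 2.091; τ_1 = 2.14/2.091 = 1.024 s.
Leg 2: 4.55 s is already measured on the train.
Leg 3: γ = 1/√(1 − 0.580²) = 1/√0.6636 = 1.228; τ_3 = 6.52/1.228 = 5.311 s.
Total: 1.024 + 4.550 + 5.311 s.

τ = 10.9 s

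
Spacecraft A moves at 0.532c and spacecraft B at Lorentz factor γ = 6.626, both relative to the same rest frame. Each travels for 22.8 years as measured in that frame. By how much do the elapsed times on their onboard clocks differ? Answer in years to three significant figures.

A: γ = 1/√(1 − 0.532²) = 1/√0.7170 = 1.181; τ_A = 22.8/1.181 = 19.31 years.
B: γ = 6.626; τ_B = 22.8/6.626 = 3.441 years.

|τ_A − τ_B| = 15.9 years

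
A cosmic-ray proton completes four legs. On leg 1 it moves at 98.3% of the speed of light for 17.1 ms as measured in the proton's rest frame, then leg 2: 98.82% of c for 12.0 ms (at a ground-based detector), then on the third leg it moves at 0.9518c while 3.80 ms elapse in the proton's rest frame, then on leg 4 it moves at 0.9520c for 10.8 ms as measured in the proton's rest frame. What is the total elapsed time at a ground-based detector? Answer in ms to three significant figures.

Δt = 153 ms

Leg 1: β = 0.983; γ = 1/√(1 − 0.983²) = 1/√0.03371 = 5.446; Δt_1 = 5.446 × 17.1 = 93.13 ms.
Leg 2: 12.0 ms is already measured at a ground-based detector.
Leg 3: γ = 1/√(1 − 0.9518²) = 1/√0.09408 = 3.260; Δt_3 = 3.260 × 3.80 = 12.39 ms.
Leg 4: γ = 1/√(1 − 0.9520²) = 1/√0.09370 = 3.267; Δt_4 = 3.267 × 10.8 = 35.28 ms.
Total: 93.13 + 12.00 + 12.39 + 35.28 ms.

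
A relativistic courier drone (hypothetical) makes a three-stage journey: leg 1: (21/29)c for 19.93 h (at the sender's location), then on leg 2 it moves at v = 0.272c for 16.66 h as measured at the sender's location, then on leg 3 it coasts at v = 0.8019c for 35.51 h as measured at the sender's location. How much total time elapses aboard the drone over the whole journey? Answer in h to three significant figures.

Leg 1: γ = 1/√(1 − (21/29)²) = 29/20 = 1.450; τ_1 = 19.93/1.450 = 13.74 h.
Leg 2: γ = 1/√(1 − 0.272²) = 1/√0.9260 = 1.039; τ_2 = 16.66/1.039 = 16.03 h.
Leg 3: γ = 1/√(1 − 0.8019²) = 1/√0.3570 = 1.674; τ_3 = 35.51/1.674 = 21.22 h.
Total: 13.74 + 16.03 + 21.22 h.

τ = 51.0 h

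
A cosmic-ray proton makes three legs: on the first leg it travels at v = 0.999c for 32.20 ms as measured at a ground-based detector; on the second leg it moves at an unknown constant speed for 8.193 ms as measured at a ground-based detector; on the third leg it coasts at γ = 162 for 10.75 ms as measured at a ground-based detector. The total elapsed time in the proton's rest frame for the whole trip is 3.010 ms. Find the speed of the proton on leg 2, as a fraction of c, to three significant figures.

Leg 1: γ = 1/√(1 − 0.999²) = 1/√0.001999 = 22.37; τ_1 = 32.20/22.37 = 1.440 ms.
Leg 2: speed unknown; τ_2 = 8.193/γ_2.
Leg 3: γ = 162; τ_3 = 10.75/162.0 = 0.06636 ms.
Total proper time: 1.440 + τ_2 + 0.06636 = 3.010, so τ_2 = 3.010 − 1.506 = 1.504 ms.
γ_2 = 8.193/1.504 = 5.448; β = √(1 − 1/γ²) = √0.9663.

β = 0.983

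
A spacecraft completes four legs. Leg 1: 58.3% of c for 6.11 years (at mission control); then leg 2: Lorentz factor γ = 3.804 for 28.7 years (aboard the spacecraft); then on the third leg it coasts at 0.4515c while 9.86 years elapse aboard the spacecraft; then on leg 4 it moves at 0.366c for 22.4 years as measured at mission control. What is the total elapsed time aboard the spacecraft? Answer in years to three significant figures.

τ = 64.4 years

Leg 1: β = 0.583; γ = 1/√(1 − 0.583²) = 1/√0.6601 = 1.231; τ_1 = 6.11/1.231 = 4.964 years.
Leg 2: 28.7 years is already measured aboard the spacecraft.
Leg 3: 9.86 years is already measured aboard the spacecraft.
Leg 4: γ = 1/√(1 − 0.366²) = 1/√0.8660 = 1.075; τ_4 = 22.4/1.075 = 20.85 years.
Total: 4.964 + 28.70 + 9.860 + 20.85 years.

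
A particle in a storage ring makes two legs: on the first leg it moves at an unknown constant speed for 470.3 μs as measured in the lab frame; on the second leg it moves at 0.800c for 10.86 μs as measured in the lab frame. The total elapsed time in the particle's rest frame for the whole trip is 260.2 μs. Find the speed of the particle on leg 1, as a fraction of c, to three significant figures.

Leg 1: speed unknown; τ_1 = 470.3/γ_1.
Leg 2: γ = 1/√(1 − 0.800²) = 5/3 ≈ 1.667; τ_2 = 10.86/1.667 = 6.516 μs.
Total proper time: τ_1 + 6.516 = 260.2, so τ_1 = 260.2 − 6.516 = 253.7 μs.
γ_1 = 470.3/253.7 = 1.854; β = √(1 − 1/γ²) = √0.7090.

β = 0.842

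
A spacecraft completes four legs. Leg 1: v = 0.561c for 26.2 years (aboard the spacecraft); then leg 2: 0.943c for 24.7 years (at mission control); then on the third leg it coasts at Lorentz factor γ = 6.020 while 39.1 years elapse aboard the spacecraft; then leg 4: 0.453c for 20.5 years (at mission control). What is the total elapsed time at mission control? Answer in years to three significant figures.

Δt = 312 years

Leg 1: γ = 1/√(1 − 0.561²) = 1/√0.6853 = 1.208; Δt_1 = 1.208 × 26.2 = 31.65 years.
Leg 2: 24.7 years is already measured at mission control.
Leg 3: γ = 6.020; Δt_3 = 6.020 × 39.1 = 235.4 years.
Leg 4: 20.5 years is already measured at mission control.
Total: 31.65 + 24.70 + 235.4 + 20.50 years.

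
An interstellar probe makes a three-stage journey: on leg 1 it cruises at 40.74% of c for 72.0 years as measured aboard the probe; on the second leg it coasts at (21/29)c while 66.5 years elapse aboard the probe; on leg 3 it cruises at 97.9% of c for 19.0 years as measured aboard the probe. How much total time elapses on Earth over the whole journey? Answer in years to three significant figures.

Δt = 268 years

Leg 1: β = 0.4074; γ = 1/√(1 − 0.4074²) = 1/√0.8340 = 1.095; Δt_1 = 1.095 × 72.0 = 78.84 years.
Leg 2: γ = 1/√(1 − (21/29)²) = 29/20 = 1.450; Δt_2 = 1.450 × 66.5 = 96.43 years.
Leg 3: β = 0.979; γ = 1/√(1 − 0.979²) = 1/√0.04156 = 4.905; Δt_3 = 4.905 × 19.0 = 93.20 years.
Total: 78.84 + 96.43 + 93.20 years.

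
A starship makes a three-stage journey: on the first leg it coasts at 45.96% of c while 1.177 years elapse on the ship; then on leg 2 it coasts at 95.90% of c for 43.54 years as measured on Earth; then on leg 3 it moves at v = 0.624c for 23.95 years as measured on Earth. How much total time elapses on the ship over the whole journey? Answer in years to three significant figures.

τ = 32.2 years

Leg 1: 1.177 years is already measured on the ship.
Leg 2: β = 0.9590; γ = 1/√(1 − 0.9590²) = 1/√0.08032 = 3.529; τ_2 = 43.54/3.529 = 12.34 years.
Leg 3: γ = 1/√(1 − 0.624²) = 1/√0.6106 = 1.280; τ_3 = 23.95/1.280 = 18.72 years.
Total: 1.177 + 12.34 + 18.72 years.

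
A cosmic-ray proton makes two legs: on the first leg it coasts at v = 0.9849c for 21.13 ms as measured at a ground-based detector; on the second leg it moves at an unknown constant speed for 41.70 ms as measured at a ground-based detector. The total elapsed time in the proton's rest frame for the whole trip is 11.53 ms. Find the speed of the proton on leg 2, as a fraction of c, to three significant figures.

β = 0.982

Leg 1: γ = 1/√(1 − 0.9849²) = 1/√0.02997 = 5.776; τ_1 = 21.13/5.776 = 3.658 ms.
Leg 2: speed unknown; τ_2 = 41.70/γ_2.
Total proper time: 3.658 + τ_2 = 11.53, so τ_2 = 11.53 − 3.658 = 7.872 ms.
γ_2 = 41.70/7.872 = 5.297; β = √(1 − 1/γ²) = √0.9644.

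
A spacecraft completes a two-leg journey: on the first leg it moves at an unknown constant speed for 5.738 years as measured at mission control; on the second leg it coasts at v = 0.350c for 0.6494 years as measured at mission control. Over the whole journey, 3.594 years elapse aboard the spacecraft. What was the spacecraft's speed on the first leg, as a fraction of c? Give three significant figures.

Leg 1: speed unknown; τ_1 = 5.738/γ_1.
Leg 2: γ = 1/√(1 − 0.350²) = 1/√0.8775 = 1.068; τ_2 = 0.6494/1.068 = 0.6083 years.
Total proper time: τ_1 + 0.6083 = 3.594, so τ_1 = 3.594 − 0.6083 = 2.986 years.
γ_1 = 5.738/2.986 = 1.922; β = √(1 − 1/γ²) = √0.7293.

β = 0.854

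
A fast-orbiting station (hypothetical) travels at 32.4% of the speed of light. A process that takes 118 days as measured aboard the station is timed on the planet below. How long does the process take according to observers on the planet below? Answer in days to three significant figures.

β = 0.324; γ = 1/√(1 − 0.324²) = 1/√0.8950 = 1.057
The interval measured aboard the station is the proper time (both events occur at the same place in that frame); the lab-frame interval is Δt = γτ = 1.057 × 118 days.

Δt = 125 days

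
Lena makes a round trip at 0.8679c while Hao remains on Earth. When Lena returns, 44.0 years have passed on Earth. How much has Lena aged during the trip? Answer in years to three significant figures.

γ = 1/√(1 − 0.8679²) = 1/√0.2467 = 2.013
Lena's clock measures proper time along the trip: τ = Δt/γ = 44.0/2.013 years.

τ = 21.9 years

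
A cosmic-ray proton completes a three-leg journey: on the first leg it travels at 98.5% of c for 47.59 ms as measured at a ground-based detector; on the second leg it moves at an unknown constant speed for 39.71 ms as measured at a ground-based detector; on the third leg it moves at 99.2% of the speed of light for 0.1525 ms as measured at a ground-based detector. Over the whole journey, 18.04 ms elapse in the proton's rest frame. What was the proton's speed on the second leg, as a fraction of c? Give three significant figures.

β = 0.969

Leg 1: β = 0.985; γ = 1/√(1 − 0.985²) = 1/√0.02977 = 5.795; τ_1 = 47.59/5.795 = 8.212 ms.
Leg 2: speed unknown; τ_2 = 39.71/γ_2.
Leg 3: β = 0.992; γ = 1/√(1 − 0.992²) = 1/√0.01594 = 7.922; τ_3 = 0.1525/7.922 = 0.01925 ms.
Total proper time: 8.212 + τ_2 + 0.01925 = 18.04, so τ_2 = 18.04 − 8.231 = 9.809 ms.
γ_2 = 39.71/9.809 = 4.048; β = √(1 − 1/γ²) = √0.9390.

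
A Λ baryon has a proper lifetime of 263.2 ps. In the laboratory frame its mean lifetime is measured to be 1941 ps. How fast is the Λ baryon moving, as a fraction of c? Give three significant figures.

β = 0.991

γ = Δt/τ₀ = 1941/263.2 = 7.375
β = √(1 − 1/γ²) = √(1 − 0.01839) = √0.9816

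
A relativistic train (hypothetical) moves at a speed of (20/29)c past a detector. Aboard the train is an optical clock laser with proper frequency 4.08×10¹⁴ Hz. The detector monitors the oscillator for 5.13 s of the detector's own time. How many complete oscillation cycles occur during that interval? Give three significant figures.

γ = 1/√(1 − (20/29)²) = 29/21 ≈ 1.381
During 5.13 s of lab time, the oscillator's proper time advances by τ = Δt/γ = 5.13/1.381 = 3.715 s = 3.715×10⁰ s.
N = f × τ = 4.08×10¹⁴ × 3.715×10⁰ = 1.516×10¹⁵.

N = 1.52×10¹⁵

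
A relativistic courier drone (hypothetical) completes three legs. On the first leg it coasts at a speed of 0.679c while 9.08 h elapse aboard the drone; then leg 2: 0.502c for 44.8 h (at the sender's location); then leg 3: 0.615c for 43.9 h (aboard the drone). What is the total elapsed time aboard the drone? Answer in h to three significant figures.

τ = 91.7 h

Leg 1: 9.08 h is already measured aboard the drone.
Leg 2: γ = 1/√(1 − 0.502²) = 1/√0.7480 = 1.156; τ_2 = 44.8/1.156 = 38.75 h.
Leg 3: 43.9 h is already measured aboard the drone.
Total: 9.080 + 38.75 + 43.90 h.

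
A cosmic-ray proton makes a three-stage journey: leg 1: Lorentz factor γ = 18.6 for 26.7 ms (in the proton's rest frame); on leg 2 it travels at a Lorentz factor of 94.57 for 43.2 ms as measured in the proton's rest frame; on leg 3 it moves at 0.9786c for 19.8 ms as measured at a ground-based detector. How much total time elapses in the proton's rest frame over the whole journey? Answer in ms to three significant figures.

Leg 1: 26.7 ms is already measured in the proton's rest frame.
Leg 2: 43.2 ms is already measured in the proton's rest frame.
Leg 3: γ = 1/√(1 − 0.9786²) = 1/√0.04234 = 4.860; τ_3 = 19.8/4.860 = 4.074 ms.
Total: 26.70 + 43.20 + 4.074 ms.

τ = 74.0 ms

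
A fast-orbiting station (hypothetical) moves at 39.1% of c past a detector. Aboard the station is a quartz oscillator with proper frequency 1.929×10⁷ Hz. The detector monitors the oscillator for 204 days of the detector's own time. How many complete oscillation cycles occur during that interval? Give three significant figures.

β = 0.391; γ = 1/√(1 − 0.391²) = 1/√0.8471 = 1.086
During 204 days of lab time, the oscillator's proper time advances by τ = Δt/γ = 204/1.086 = 187.8 days = 1.622×10⁷ s.
N = f × τ = 1.929×10⁷ × 1.622×10⁷ = 3.129×10¹⁴.

N = 3.13×10¹⁴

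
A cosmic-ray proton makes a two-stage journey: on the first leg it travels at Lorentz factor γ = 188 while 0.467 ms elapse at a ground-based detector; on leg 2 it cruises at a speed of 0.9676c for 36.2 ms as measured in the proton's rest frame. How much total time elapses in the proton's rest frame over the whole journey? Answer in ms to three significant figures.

Leg 1: γ = 188; τ_1 = 0.467/188.0 = 0.002484 ms.
Leg 2: 36.2 ms is already measured in the proton's rest frame.
Total: 0.002484 + 36.20 ms.

τ = 36.2 ms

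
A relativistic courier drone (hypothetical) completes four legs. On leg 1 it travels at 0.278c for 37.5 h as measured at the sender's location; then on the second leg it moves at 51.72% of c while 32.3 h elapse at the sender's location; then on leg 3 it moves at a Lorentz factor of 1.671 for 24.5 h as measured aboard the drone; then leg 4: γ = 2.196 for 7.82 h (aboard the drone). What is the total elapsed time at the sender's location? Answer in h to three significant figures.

Δt = 128 h

Leg 1: 37.5 h is already measured at the sender's location.
Leg 2: 32.3 h is already measured at the sender's location.
Leg 3: γ = 1.671; Δt_3 = 1.671 × 24.5 = 40.94 h.
Leg 4: γ = 2.196; Δt_4 = 2.196 × 7.82 = 17.17 h.
Total: 37.50 + 32.30 + 40.94 + 17.17 h.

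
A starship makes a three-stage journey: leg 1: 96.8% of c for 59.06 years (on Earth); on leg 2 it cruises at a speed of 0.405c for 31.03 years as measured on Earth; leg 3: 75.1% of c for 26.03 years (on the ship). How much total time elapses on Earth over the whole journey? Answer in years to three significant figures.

Leg 1: 59.06 years is already measured on Earth.
Leg 2: 31.03 years is already measured on Earth.
Leg 3: β = 0.751; γ = 1/√(1 − 0.751²) = 1/√0.4360 = 1.514; Δt_3 = 1.514 × 26.03 = 39.42 years.
Total: 59.06 + 31.03 + 39.42 years.

Δt = 130 years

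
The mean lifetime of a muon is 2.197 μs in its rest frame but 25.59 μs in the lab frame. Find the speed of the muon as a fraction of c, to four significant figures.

β = 0.9963

γ = Δt/τ₀ = 25.59/2.197 = 11.65
β = √(1 − 1/γ²) = √(1 − 0.007371) = √0.9926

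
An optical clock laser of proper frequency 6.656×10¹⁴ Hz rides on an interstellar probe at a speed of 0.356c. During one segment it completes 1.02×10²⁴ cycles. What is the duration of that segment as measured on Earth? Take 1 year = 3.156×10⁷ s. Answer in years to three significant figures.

γ = 1/√(1 − 0.356²) = 1/√0.8733 = 1.070
Proper time for N cycles: τ = N/f = 1.02×10²⁴/(6.656×10¹⁴) = 1.532×10⁹ s = 48.56 years.
Lab-frame duration Δt = γτ = 1.070 × 48.56 = 51.96 years.

Δt = 52.0 years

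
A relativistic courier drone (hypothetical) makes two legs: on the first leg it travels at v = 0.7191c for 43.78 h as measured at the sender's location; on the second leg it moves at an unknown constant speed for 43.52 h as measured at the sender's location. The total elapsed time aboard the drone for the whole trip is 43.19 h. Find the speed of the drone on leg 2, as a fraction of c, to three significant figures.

Leg 1: γ = 1/√(1 − 0.7191²) = 1/√0.4829 = 1.439; τ_1 = 43.78/1.439 = 30.42 h.
Leg 2: speed unknown; τ_2 = 43.52/γ_2.
Total proper time: 30.42 + τ_2 = 43.19, so τ_2 = 43.19 − 30.42 = 12.77 h.
γ_2 = 43.52/12.77 = 3.409; β = √(1 − 1/γ²) = √0.9139.

β = 0.956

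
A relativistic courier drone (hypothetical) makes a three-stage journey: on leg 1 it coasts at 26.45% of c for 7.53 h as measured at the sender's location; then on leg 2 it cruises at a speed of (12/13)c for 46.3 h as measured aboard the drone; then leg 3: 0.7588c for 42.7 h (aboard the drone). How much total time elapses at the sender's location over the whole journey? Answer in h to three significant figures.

Leg 1: 7.53 h is already measured at the sender's location.
Leg 2: γ = 1/√(1 − (12/13)²) = 13/5 = 2.600; Δt_2 = 2.600 × 46.3 = 120.4 h.
Leg 3: γ = 1/√(1 − 0.7588²) = 1/√0.4242 = 1.535; Δt_3 = 1.535 × 42.7 = 65.56 h.
Total: 7.530 + 120.4 + 65.56 h.

Δt = 193 h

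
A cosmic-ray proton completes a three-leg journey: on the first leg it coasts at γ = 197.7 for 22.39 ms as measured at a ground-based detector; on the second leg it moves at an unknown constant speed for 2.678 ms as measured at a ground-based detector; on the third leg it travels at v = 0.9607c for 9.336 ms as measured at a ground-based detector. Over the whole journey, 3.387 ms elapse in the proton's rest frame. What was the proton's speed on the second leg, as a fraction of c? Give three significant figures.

Leg 1: γ = 197.7; τ_1 = 22.39/197.7 = 0.1133 ms.
Leg 2: speed unknown; τ_2 = 2.678/γ_2.
Leg 3: γ = 1/√(1 − 0.9607²) = 1/√0.07706 = 3.602; τ_3 = 9.336/3.602 = 2.592 ms.
Total proper time: 0.1133 + τ_2 + 2.592 = 3.387, so τ_2 = 3.387 − 2.705 = 0.6822 ms.
γ_2 = 2.678/0.6822 = 3.926; β = √(1 − 1/γ²) = √0.9351.

β = 0.967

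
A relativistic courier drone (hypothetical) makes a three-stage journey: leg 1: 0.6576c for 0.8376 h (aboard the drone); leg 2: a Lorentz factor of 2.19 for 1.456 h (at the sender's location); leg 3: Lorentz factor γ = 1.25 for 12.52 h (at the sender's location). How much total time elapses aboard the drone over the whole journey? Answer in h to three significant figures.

τ = 11.5 h

Leg 1: 0.8376 h is already measured aboard the drone.
Leg 2: γ = 2.19; τ_2 = 1.456/2.190 = 0.6648 h.
Leg 3: γ = 1.25; τ_3 = 12.52/1.250 = 10.02 h.
Total: 0.8376 + 0.6648 + 10.02 h.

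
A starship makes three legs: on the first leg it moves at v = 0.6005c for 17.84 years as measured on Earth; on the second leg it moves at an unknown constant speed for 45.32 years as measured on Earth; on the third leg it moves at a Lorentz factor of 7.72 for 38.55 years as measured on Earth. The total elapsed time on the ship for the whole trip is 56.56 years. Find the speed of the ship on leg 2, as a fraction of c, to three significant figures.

Leg 1: γ = 1/√(1 − 0.6005²) = 1/√0.6394 = 1.251; τ_1 = 17.84/1.251 = 14.27 years.
Leg 2: speed unknown; τ_2 = 45.32/γ_2.
Leg 3: γ = 7.72; τ_3 = 38.55/7.720 = 4.994 years.
Total proper time: 14.27 + τ_2 + 4.994 = 56.56, so τ_2 = 56.56 − 19.26 = 37.30 years.
γ_2 = 45.32/37.30 = 1.215; β = √(1 − 1/γ²) = √0.3226.

β = 0.568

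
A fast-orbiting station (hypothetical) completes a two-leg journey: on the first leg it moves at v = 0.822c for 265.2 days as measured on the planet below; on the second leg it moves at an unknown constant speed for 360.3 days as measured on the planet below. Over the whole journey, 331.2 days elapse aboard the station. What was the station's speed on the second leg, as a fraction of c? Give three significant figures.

β = 0.866

Leg 1: γ = 1/√(1 − 0.822²) = 1/√0.3243 = 1.756; τ_1 = 265.2/1.756 = 151.0 days.
Leg 2: speed unknown; τ_2 = 360.3/γ_2.
Total proper time: 151.0 + τ_2 = 331.2, so τ_2 = 331.2 − 151.0 = 180.2 days.
γ_2 = 360.3/180.2 = 2.000; β = √(1 − 1/γ²) = √0.7499.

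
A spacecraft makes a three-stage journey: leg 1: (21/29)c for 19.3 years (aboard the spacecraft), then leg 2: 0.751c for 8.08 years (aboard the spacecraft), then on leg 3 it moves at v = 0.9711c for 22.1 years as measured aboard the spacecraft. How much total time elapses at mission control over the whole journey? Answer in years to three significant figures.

Leg 1: γ = 1/√(1 − (21/29)²) = 29/20 = 1.450; Δt_1 = 1.450 × 19.3 = 27.99 years.
Leg 2: γ = 1/√(1 − 0.751²) = 1/√0.4360 = 1.514; Δt_2 = 1.514 × 8.08 = 12.24 years.
Leg 3: γ = 1/√(1 − 0.9711²) = 1/√0.05696 = 4.190; Δt_3 = 4.190 × 22.1 = 92.60 years.
Total: 27.99 + 12.24 + 92.60 years.

Δt = 133 years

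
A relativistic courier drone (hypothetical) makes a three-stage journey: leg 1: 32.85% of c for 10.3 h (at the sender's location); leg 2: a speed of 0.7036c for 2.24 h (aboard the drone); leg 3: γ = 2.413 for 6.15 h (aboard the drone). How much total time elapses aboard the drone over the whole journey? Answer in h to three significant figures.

Leg 1: β = 0.3285; γ = 1/√(1 − 0.3285²) = 1/√0.8921 = 1.059; τ_1 = 10.3/1.059 = 9.728 h.
Leg 2: 2.24 h is already measured aboard the drone.
Leg 3: 6.15 h is already measured aboard the drone.
Total: 9.728 + 2.240 + 6.150 h.

τ = 18.1 h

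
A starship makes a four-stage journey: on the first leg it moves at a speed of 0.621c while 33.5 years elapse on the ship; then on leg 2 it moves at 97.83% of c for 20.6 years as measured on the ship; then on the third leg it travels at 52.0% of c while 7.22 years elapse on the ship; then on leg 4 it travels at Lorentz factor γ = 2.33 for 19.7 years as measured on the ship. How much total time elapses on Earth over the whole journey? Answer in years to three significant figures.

Δt = 197 years

Leg 1: γ = 1/√(1 − 0.621²) = 1/√0.6144 = 1.276; Δt_1 = 1.276 × 33.5 = 42.74 years.
Leg 2: β = 0.9783; γ = 1/√(1 − 0.9783²) = 1/√0.04293 = 4.826; Δt_2 = 4.826 × 20.6 = 99.42 years.
Leg 3: β = 0.520; γ = 1/√(1 − 0.520²) = 1/√0.7296 = 1.171; Δt_3 = 1.171 × 7.22 = 8.453 years.
Leg 4: γ = 2.33; Δt_4 = 2.330 × 19.7 = 45.90 years.
Total: 42.74 + 99.42 + 8.453 + 45.90 years.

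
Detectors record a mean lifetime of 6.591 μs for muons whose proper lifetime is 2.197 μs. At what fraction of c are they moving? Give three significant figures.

γ = Δt/τ₀ = 6.591/2.197 = 3.000
β = √(1 − 1/γ²) = √(1 − 0.1111) = √0.8889

v = 0.943c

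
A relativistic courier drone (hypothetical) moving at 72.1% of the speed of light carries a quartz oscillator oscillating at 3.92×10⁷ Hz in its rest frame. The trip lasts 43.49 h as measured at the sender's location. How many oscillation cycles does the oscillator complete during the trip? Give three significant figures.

β = 0.721; γ = 1/√(1 − 0.721²) = 1/√0.4802 = 1.443
The oscillator's own cycle count is N = f × τ where τ is the proper time aboard the drone. τ = Δt/γ = 43.49/1.443 = 30.14 h = 1.085×10⁵ s.
N = 3.92×10⁷ × 1.085×10⁵ = 4.253×10¹².

N = 4.25×10¹²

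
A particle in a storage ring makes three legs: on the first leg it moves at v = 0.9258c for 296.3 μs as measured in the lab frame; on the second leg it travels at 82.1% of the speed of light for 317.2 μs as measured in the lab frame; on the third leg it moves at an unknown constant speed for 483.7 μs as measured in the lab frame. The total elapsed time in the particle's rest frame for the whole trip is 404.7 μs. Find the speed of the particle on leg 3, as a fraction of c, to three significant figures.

Leg 1: γ = 1/√(1 − 0.9258²) = 1/√0.1429 = 2.645; τ_1 = 296.3/2.645 = 112.0 μs.
Leg 2: β = 0.821; γ = 1/√(1 − 0.821²) = 1/√0.3260 = 1.752; τ_2 = 317.2/1.752 = 181.1 μs.
Leg 3: speed unknown; τ_3 = 483.7/γ_3.
Total proper time: 112.0 + 181.1 + τ_3 = 404.7, so τ_3 = 404.7 − 293.1 = 111.6 μs.
γ_3 = 483.7/111.6 = 4.334; β = √(1 − 1/γ²) = √0.9468.

β = 0.973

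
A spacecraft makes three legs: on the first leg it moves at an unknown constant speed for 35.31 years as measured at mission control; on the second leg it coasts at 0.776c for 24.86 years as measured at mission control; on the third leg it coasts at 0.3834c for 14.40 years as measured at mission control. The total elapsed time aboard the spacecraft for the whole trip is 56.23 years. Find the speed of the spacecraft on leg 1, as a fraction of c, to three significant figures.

β = 0.636

Leg 1: speed unknown; τ_1 = 35.31/γ_1.
Leg 2: γ = 1/√(1 − 0.776²) = 1/√0.3978 = 1.585; τ_2 = 24.86/1.585 = 15.68 years.
Leg 3: γ = 1/√(1 − 0.3834²) = 1/√0.8530 = 1.083; τ_3 = 14.40/1.083 = 13.30 years.
Total proper time: τ_1 + 15.68 + 13.30 = 56.23, so τ_1 = 56.23 − 28.98 = 27.25 years.
γ_1 = 35.31/27.25 = 1.296; β = √(1 − 1/γ²) = √0.4044.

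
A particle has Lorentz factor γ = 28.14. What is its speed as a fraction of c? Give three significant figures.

β = √(1 − 1/γ²) = √(1 − 1/28.14²) = √(1 − 0.001263) = √0.9987

β = 0.999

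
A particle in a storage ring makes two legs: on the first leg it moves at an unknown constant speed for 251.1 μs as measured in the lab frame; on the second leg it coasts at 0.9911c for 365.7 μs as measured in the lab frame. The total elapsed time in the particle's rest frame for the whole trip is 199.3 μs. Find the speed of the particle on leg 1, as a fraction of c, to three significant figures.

β = 0.800

Leg 1: speed unknown; τ_1 = 251.1/γ_1.
Leg 2: γ = 1/√(1 − 0.9911²) = 1/√0.01772 = 7.512; τ_2 = 365.7/7.512 = 48.68 μs.
Total proper time: τ_1 + 48.68 = 199.3, so τ_1 = 199.3 − 48.68 = 150.6 μs.
γ_1 = 251.1/150.6 = 1.667; β = √(1 − 1/γ²) = √0.6402.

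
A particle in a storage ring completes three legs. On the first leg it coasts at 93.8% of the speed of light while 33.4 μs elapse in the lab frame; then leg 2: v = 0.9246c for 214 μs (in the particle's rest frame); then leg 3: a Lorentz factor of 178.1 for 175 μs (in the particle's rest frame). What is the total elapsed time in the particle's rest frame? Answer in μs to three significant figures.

Leg 1: β = 0.938; γ = 1/√(1 − 0.938²) = 1/√0.1202 = 2.885; τ_1 = 33.4/2.885 = 11.58 μs.
Leg 2: 214 μs is already measured in the particle's rest frame.
Leg 3: 175 μs is already measured in the particle's rest frame.
Total: 11.58 + 214.0 + 175.0 μs.

τ = 401 μs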